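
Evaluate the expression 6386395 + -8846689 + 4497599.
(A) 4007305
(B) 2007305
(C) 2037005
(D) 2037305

First: 6386395 + -8846689 = -2460294
Then: -2460294 + 4497599 = 2037305
D) 2037305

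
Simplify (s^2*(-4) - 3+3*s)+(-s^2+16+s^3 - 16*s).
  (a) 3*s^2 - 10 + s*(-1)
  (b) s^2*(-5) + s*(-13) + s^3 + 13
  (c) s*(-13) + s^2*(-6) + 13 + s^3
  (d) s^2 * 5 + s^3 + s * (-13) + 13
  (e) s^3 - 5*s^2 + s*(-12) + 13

Adding the polynomials and combining like terms:
(s^2*(-4) - 3 + 3*s) + (-s^2 + 16 + s^3 - 16*s)
= s^2*(-5) + s*(-13) + s^3 + 13
b) s^2*(-5) + s*(-13) + s^3 + 13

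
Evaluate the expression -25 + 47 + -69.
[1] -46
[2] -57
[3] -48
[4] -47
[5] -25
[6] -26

First: -25 + 47 = 22
Then: 22 + -69 = -47
4) -47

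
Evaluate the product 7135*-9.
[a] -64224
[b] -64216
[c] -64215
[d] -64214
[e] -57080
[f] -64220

7135 * -9 = -64215
c) -64215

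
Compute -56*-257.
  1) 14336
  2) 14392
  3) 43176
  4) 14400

-56 * -257 = 14392
2) 14392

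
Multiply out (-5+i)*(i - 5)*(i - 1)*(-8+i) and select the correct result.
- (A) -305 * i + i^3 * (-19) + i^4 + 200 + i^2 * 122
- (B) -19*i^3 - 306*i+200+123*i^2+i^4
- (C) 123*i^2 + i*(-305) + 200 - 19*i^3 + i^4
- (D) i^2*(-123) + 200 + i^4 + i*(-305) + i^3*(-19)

Expanding (-5+i)*(i - 5)*(i - 1)*(-8+i):
= 123*i^2 + i*(-305) + 200 - 19*i^3 + i^4
C) 123*i^2 + i*(-305) + 200 - 19*i^3 + i^4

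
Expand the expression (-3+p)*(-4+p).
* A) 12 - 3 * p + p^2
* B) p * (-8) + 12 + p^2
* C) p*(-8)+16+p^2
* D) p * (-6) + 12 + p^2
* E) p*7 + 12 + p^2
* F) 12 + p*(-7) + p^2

Expanding (-3+p)*(-4+p):
= 12 + p*(-7) + p^2
F) 12 + p*(-7) + p^2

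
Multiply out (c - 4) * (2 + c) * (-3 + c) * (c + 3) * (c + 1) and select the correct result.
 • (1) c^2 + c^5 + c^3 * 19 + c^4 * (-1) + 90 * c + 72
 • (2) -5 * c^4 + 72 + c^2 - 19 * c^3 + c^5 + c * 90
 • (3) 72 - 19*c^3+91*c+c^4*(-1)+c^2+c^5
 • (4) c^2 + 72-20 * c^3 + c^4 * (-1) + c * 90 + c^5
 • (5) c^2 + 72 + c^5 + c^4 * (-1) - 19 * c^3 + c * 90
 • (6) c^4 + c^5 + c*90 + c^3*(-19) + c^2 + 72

Expanding (c - 4) * (2 + c) * (-3 + c) * (c + 3) * (c + 1):
= c^2 + 72 + c^5 + c^4 * (-1) - 19 * c^3 + c * 90
5) c^2 + 72 + c^5 + c^4 * (-1) - 19 * c^3 + c * 90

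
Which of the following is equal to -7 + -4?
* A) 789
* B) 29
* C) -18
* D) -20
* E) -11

-7 + -4 = -11
E) -11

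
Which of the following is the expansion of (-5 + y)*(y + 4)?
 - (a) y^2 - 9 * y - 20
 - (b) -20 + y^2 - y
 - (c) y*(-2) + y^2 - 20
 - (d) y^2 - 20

Expanding (-5 + y)*(y + 4):
= -20 + y^2 - y
b) -20 + y^2 - y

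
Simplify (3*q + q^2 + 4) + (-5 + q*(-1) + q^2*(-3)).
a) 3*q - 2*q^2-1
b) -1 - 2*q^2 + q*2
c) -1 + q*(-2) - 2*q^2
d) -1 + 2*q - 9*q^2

Adding the polynomials and combining like terms:
(3*q + q^2 + 4) + (-5 + q*(-1) + q^2*(-3))
= -1 - 2*q^2 + q*2
b) -1 - 2*q^2 + q*2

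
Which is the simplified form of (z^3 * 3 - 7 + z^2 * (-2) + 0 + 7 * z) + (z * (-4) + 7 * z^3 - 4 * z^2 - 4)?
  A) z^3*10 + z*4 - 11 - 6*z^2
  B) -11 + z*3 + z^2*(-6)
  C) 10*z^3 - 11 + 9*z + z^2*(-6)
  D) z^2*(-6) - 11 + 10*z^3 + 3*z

Adding the polynomials and combining like terms:
(z^3*3 - 7 + z^2*(-2) + 0 + 7*z) + (z*(-4) + 7*z^3 - 4*z^2 - 4)
= z^2*(-6) - 11 + 10*z^3 + 3*z
D) z^2*(-6) - 11 + 10*z^3 + 3*z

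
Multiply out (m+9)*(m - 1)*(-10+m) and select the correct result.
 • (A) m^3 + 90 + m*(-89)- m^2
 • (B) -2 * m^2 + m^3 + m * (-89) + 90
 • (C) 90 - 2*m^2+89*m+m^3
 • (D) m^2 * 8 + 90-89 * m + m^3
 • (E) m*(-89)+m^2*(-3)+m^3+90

Expanding (m+9)*(m - 1)*(-10+m):
= -2 * m^2 + m^3 + m * (-89) + 90
B) -2 * m^2 + m^3 + m * (-89) + 90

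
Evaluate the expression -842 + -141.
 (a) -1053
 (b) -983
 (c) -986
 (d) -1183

-842 + -141 = -983
b) -983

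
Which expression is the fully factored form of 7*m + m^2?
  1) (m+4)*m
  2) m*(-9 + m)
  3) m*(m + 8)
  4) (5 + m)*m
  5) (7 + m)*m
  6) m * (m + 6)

We need to factor 7*m + m^2.
The factored form is (7 + m)*m.
5) (7 + m)*m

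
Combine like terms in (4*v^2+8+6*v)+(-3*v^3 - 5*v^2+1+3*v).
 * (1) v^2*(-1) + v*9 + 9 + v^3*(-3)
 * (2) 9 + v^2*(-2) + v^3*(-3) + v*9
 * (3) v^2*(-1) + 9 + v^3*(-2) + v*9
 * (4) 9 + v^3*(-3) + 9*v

Adding the polynomials and combining like terms:
(4*v^2 + 8 + 6*v) + (-3*v^3 - 5*v^2 + 1 + 3*v)
= v^2*(-1) + v*9 + 9 + v^3*(-3)
1) v^2*(-1) + v*9 + 9 + v^3*(-3)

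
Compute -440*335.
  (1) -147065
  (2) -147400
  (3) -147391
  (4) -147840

-440 * 335 = -147400
2) -147400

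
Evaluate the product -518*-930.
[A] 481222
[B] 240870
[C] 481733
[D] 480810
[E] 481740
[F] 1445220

-518 * -930 = 481740
E) 481740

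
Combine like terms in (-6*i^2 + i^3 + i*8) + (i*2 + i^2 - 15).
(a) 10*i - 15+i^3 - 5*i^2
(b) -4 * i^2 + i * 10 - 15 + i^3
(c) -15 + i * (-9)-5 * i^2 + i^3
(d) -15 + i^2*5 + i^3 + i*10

Adding the polynomials and combining like terms:
(-6*i^2 + i^3 + i*8) + (i*2 + i^2 - 15)
= 10*i - 15+i^3 - 5*i^2
a) 10*i - 15+i^3 - 5*i^2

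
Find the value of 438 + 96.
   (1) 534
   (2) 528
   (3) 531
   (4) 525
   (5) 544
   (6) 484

438 + 96 = 534
1) 534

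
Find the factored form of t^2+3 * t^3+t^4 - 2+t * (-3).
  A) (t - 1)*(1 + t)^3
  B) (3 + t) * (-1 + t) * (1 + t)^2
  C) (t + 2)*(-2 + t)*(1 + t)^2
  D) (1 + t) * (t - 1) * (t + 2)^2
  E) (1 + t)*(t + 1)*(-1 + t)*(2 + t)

We need to factor t^2+3 * t^3+t^4 - 2+t * (-3).
The factored form is (1 + t)*(t + 1)*(-1 + t)*(2 + t).
E) (1 + t)*(t + 1)*(-1 + t)*(2 + t)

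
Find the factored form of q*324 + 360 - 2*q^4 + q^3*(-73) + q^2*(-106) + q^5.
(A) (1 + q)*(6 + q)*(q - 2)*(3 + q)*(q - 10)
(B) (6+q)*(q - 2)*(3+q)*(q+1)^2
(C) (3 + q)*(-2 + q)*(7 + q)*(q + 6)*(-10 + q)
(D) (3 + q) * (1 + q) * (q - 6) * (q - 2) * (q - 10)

We need to factor q*324 + 360 - 2*q^4 + q^3*(-73) + q^2*(-106) + q^5.
The factored form is (1 + q)*(6 + q)*(q - 2)*(3 + q)*(q - 10).
A) (1 + q)*(6 + q)*(q - 2)*(3 + q)*(q - 10)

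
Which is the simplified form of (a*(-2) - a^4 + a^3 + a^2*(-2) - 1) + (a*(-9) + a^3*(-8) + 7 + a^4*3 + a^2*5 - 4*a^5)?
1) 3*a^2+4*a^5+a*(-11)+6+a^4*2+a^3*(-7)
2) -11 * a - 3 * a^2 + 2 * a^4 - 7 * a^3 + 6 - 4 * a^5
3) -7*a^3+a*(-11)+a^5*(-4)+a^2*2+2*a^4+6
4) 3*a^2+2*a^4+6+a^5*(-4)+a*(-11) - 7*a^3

Adding the polynomials and combining like terms:
(a*(-2) - a^4 + a^3 + a^2*(-2) - 1) + (a*(-9) + a^3*(-8) + 7 + a^4*3 + a^2*5 - 4*a^5)
= 3*a^2+2*a^4+6+a^5*(-4)+a*(-11) - 7*a^3
4) 3*a^2+2*a^4+6+a^5*(-4)+a*(-11) - 7*a^3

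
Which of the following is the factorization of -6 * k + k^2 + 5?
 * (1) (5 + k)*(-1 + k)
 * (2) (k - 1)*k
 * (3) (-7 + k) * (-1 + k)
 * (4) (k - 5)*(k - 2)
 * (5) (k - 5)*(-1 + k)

We need to factor -6 * k + k^2 + 5.
The factored form is (k - 5)*(-1 + k).
5) (k - 5)*(-1 + k)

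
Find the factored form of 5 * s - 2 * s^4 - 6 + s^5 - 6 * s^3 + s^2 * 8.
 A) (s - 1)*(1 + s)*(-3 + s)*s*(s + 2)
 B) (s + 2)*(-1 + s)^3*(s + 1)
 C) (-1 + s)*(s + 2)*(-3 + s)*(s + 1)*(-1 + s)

We need to factor 5 * s - 2 * s^4 - 6 + s^5 - 6 * s^3 + s^2 * 8.
The factored form is (-1 + s)*(s + 2)*(-3 + s)*(s + 1)*(-1 + s).
C) (-1 + s)*(s + 2)*(-3 + s)*(s + 1)*(-1 + s)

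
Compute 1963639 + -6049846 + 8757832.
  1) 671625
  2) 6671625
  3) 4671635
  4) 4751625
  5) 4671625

First: 1963639 + -6049846 = -4086207
Then: -4086207 + 8757832 = 4671625
5) 4671625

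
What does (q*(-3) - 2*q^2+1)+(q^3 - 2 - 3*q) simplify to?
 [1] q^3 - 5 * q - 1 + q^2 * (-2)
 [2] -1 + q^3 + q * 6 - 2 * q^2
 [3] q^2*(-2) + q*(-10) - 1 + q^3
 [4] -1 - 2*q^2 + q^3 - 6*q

Adding the polynomials and combining like terms:
(q*(-3) - 2*q^2 + 1) + (q^3 - 2 - 3*q)
= -1 - 2*q^2 + q^3 - 6*q
4) -1 - 2*q^2 + q^3 - 6*q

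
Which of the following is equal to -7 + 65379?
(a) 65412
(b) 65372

-7 + 65379 = 65372
b) 65372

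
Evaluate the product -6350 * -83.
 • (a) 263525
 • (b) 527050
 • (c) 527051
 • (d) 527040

-6350 * -83 = 527050
b) 527050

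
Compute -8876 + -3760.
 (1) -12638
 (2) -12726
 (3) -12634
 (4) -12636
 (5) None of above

-8876 + -3760 = -12636
4) -12636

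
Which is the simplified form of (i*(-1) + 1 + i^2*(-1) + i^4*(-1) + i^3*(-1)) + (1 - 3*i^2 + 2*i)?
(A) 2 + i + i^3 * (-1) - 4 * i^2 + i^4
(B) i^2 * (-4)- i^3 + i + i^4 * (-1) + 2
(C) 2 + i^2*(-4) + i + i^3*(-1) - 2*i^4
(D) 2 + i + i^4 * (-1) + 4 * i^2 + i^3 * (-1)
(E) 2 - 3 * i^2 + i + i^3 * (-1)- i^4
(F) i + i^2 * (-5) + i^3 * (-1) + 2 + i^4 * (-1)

Adding the polynomials and combining like terms:
(i*(-1) + 1 + i^2*(-1) + i^4*(-1) + i^3*(-1)) + (1 - 3*i^2 + 2*i)
= i^2 * (-4)- i^3 + i + i^4 * (-1) + 2
B) i^2 * (-4)- i^3 + i + i^4 * (-1) + 2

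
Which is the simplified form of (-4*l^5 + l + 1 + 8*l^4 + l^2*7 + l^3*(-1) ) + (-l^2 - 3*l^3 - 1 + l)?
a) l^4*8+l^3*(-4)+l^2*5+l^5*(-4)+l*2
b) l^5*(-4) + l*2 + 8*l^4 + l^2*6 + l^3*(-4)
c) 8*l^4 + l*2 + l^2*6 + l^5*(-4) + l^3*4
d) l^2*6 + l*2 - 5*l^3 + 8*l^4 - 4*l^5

Adding the polynomials and combining like terms:
(-4*l^5 + l + 1 + 8*l^4 + l^2*7 + l^3*(-1)) + (-l^2 - 3*l^3 - 1 + l)
= l^5*(-4) + l*2 + 8*l^4 + l^2*6 + l^3*(-4)
b) l^5*(-4) + l*2 + 8*l^4 + l^2*6 + l^3*(-4)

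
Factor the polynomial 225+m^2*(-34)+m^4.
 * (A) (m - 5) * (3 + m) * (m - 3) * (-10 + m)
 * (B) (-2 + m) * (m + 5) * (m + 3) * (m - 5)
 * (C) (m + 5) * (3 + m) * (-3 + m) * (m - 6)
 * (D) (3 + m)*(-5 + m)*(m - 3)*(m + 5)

We need to factor 225+m^2*(-34)+m^4.
The factored form is (3 + m)*(-5 + m)*(m - 3)*(m + 5).
D) (3 + m)*(-5 + m)*(m - 3)*(m + 5)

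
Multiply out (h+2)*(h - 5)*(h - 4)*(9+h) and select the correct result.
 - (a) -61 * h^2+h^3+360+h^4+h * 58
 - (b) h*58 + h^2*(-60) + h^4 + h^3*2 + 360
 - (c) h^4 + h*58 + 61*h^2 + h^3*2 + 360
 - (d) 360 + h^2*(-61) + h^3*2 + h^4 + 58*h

Expanding (h+2)*(h - 5)*(h - 4)*(9+h):
= 360 + h^2*(-61) + h^3*2 + h^4 + 58*h
d) 360 + h^2*(-61) + h^3*2 + h^4 + 58*h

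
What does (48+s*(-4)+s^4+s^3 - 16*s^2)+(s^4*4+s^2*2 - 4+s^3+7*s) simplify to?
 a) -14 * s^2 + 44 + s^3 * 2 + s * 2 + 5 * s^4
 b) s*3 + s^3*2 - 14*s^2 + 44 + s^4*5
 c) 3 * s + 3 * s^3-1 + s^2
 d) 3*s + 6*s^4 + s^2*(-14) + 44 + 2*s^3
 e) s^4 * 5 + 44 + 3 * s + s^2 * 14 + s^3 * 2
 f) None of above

Adding the polynomials and combining like terms:
(48 + s*(-4) + s^4 + s^3 - 16*s^2) + (s^4*4 + s^2*2 - 4 + s^3 + 7*s)
= s*3 + s^3*2 - 14*s^2 + 44 + s^4*5
b) s*3 + s^3*2 - 14*s^2 + 44 + s^4*5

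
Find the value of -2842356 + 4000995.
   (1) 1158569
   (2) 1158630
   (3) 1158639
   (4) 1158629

-2842356 + 4000995 = 1158639
3) 1158639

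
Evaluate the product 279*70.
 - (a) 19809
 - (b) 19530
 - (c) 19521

279 * 70 = 19530
b) 19530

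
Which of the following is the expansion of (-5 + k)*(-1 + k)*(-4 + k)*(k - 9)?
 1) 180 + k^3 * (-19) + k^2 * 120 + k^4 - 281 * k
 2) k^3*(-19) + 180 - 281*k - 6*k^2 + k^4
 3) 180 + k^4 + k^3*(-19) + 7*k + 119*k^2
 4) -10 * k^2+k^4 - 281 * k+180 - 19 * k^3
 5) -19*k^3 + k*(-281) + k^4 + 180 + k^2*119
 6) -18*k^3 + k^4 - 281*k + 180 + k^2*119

Expanding (-5 + k)*(-1 + k)*(-4 + k)*(k - 9):
= -19*k^3 + k*(-281) + k^4 + 180 + k^2*119
5) -19*k^3 + k*(-281) + k^4 + 180 + k^2*119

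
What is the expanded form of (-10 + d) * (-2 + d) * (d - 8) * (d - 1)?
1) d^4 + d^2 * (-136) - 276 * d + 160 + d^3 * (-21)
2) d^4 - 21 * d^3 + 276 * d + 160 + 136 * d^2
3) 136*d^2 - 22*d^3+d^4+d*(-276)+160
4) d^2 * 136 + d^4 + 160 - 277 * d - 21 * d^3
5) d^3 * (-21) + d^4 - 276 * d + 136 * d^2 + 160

Expanding (-10 + d) * (-2 + d) * (d - 8) * (d - 1):
= d^3 * (-21) + d^4 - 276 * d + 136 * d^2 + 160
5) d^3 * (-21) + d^4 - 276 * d + 136 * d^2 + 160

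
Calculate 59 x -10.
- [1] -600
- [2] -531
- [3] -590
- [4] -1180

59 * -10 = -590
3) -590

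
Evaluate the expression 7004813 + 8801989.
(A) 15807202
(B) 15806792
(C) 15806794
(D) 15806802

7004813 + 8801989 = 15806802
D) 15806802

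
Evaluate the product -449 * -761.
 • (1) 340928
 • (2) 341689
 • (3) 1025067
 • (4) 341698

-449 * -761 = 341689
2) 341689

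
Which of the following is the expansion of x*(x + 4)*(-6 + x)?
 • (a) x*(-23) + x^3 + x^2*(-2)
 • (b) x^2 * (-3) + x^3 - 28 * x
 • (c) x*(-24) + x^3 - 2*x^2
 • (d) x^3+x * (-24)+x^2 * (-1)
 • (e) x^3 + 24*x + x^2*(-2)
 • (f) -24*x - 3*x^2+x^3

Expanding x*(x + 4)*(-6 + x):
= x*(-24) + x^3 - 2*x^2
c) x*(-24) + x^3 - 2*x^2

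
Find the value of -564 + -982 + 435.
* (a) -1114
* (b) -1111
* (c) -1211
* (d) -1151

First: -564 + -982 = -1546
Then: -1546 + 435 = -1111
b) -1111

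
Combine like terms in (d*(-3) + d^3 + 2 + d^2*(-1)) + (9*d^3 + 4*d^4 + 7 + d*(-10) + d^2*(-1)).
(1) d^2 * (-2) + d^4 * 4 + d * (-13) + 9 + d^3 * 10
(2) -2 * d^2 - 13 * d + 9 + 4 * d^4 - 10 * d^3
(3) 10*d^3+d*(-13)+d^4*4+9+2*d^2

Adding the polynomials and combining like terms:
(d*(-3) + d^3 + 2 + d^2*(-1)) + (9*d^3 + 4*d^4 + 7 + d*(-10) + d^2*(-1))
= d^2 * (-2) + d^4 * 4 + d * (-13) + 9 + d^3 * 10
1) d^2 * (-2) + d^4 * 4 + d * (-13) + 9 + d^3 * 10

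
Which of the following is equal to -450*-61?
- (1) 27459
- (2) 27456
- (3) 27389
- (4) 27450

-450 * -61 = 27450
4) 27450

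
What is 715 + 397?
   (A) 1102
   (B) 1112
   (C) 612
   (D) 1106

715 + 397 = 1112
B) 1112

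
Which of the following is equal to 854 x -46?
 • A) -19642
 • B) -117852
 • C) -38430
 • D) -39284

854 * -46 = -39284
D) -39284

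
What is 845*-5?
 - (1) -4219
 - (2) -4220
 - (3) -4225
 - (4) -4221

845 * -5 = -4225
3) -4225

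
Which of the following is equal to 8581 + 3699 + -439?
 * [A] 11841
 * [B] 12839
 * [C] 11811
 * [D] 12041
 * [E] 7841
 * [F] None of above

First: 8581 + 3699 = 12280
Then: 12280 + -439 = 11841
A) 11841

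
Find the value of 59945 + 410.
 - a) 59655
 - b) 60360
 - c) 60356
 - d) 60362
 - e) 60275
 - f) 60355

59945 + 410 = 60355
f) 60355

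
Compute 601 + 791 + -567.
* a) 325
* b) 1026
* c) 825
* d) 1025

First: 601 + 791 = 1392
Then: 1392 + -567 = 825
c) 825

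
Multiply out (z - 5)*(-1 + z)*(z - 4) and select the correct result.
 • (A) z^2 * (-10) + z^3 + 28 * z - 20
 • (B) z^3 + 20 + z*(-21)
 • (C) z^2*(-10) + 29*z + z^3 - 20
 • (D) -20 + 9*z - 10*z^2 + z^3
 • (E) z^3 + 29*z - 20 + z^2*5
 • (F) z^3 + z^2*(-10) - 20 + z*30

Expanding (z - 5)*(-1 + z)*(z - 4):
= z^2*(-10) + 29*z + z^3 - 20
C) z^2*(-10) + 29*z + z^3 - 20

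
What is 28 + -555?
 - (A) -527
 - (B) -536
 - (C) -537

28 + -555 = -527
A) -527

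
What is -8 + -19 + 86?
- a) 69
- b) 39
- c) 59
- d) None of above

First: -8 + -19 = -27
Then: -27 + 86 = 59
c) 59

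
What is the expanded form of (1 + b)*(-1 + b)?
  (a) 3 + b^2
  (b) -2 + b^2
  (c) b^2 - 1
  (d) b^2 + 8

Expanding (1 + b)*(-1 + b):
= b^2 - 1
c) b^2 - 1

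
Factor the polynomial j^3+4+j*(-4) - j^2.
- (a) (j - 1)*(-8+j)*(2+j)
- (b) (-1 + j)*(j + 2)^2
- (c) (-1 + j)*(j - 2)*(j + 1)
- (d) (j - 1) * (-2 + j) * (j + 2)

We need to factor j^3+4+j*(-4) - j^2.
The factored form is (j - 1) * (-2 + j) * (j + 2).
d) (j - 1) * (-2 + j) * (j + 2)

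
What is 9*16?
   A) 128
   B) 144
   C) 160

9 * 16 = 144
B) 144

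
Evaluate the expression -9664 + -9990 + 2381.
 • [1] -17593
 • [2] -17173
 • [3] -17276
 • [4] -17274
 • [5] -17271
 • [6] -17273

First: -9664 + -9990 = -19654
Then: -19654 + 2381 = -17273
6) -17273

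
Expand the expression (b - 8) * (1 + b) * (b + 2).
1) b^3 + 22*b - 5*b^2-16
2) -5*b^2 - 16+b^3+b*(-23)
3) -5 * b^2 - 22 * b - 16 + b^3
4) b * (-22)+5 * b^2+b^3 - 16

Expanding (b - 8) * (1 + b) * (b + 2):
= -5 * b^2 - 22 * b - 16 + b^3
3) -5 * b^2 - 22 * b - 16 + b^3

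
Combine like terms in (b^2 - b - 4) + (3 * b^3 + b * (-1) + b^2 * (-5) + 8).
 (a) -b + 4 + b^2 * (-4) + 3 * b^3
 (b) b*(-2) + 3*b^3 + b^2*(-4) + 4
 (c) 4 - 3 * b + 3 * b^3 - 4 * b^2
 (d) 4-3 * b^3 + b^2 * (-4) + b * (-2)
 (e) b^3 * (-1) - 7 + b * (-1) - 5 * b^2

Adding the polynomials and combining like terms:
(b^2 - b - 4) + (3*b^3 + b*(-1) + b^2*(-5) + 8)
= b*(-2) + 3*b^3 + b^2*(-4) + 4
b) b*(-2) + 3*b^3 + b^2*(-4) + 4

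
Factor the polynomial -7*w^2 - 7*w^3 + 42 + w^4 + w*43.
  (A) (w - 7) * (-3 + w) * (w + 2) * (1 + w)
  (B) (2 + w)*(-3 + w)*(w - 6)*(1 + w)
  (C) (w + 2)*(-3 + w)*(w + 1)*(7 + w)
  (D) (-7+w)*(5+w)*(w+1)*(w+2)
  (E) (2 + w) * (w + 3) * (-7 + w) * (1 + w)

We need to factor -7*w^2 - 7*w^3 + 42 + w^4 + w*43.
The factored form is (w - 7) * (-3 + w) * (w + 2) * (1 + w).
A) (w - 7) * (-3 + w) * (w + 2) * (1 + w)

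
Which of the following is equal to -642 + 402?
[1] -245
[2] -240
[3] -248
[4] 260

-642 + 402 = -240
2) -240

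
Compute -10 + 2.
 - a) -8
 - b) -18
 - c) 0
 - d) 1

-10 + 2 = -8
a) -8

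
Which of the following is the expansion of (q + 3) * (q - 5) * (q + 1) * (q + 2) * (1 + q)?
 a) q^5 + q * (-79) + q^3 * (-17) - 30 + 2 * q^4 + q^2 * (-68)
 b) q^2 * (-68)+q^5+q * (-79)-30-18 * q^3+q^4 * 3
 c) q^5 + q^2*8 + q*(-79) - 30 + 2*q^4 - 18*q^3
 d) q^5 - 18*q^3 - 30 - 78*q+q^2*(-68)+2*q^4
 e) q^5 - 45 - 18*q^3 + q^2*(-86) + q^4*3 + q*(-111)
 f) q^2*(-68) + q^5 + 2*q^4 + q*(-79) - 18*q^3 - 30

Expanding (q + 3) * (q - 5) * (q + 1) * (q + 2) * (1 + q):
= q^2*(-68) + q^5 + 2*q^4 + q*(-79) - 18*q^3 - 30
f) q^2*(-68) + q^5 + 2*q^4 + q*(-79) - 18*q^3 - 30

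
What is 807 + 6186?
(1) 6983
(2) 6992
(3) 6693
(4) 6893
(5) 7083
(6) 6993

807 + 6186 = 6993
6) 6993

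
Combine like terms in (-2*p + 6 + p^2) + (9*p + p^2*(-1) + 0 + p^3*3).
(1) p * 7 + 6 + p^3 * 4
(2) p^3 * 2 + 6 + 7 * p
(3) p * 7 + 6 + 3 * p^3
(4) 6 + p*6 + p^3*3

Adding the polynomials and combining like terms:
(-2*p + 6 + p^2) + (9*p + p^2*(-1) + 0 + p^3*3)
= p * 7 + 6 + 3 * p^3
3) p * 7 + 6 + 3 * p^3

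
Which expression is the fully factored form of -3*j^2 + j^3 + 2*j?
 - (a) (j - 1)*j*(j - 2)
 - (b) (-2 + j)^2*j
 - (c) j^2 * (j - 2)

We need to factor -3*j^2 + j^3 + 2*j.
The factored form is (j - 1)*j*(j - 2).
a) (j - 1)*j*(j - 2)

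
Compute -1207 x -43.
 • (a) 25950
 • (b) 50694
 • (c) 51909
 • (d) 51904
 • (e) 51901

-1207 * -43 = 51901
e) 51901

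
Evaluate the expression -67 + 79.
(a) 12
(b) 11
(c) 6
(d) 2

-67 + 79 = 12
a) 12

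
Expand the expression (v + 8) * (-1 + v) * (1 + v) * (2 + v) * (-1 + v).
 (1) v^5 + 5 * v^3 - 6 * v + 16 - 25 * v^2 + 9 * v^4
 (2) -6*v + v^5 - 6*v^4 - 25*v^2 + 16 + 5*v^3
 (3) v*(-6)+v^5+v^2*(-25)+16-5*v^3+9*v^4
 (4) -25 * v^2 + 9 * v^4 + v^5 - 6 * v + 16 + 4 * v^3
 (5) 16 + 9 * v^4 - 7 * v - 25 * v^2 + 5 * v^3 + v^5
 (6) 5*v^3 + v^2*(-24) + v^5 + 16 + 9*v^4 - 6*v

Expanding (v + 8) * (-1 + v) * (1 + v) * (2 + v) * (-1 + v):
= v^5 + 5 * v^3 - 6 * v + 16 - 25 * v^2 + 9 * v^4
1) v^5 + 5 * v^3 - 6 * v + 16 - 25 * v^2 + 9 * v^4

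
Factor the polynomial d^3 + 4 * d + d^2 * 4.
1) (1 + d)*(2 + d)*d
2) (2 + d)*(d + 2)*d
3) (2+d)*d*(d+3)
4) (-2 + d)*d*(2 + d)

We need to factor d^3 + 4 * d + d^2 * 4.
The factored form is (2 + d)*(d + 2)*d.
2) (2 + d)*(d + 2)*d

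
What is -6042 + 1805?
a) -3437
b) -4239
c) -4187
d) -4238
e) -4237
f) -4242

-6042 + 1805 = -4237
e) -4237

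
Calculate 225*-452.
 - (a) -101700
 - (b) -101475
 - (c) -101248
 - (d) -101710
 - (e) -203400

225 * -452 = -101700
a) -101700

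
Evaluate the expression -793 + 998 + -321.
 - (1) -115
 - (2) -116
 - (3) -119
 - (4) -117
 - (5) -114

First: -793 + 998 = 205
Then: 205 + -321 = -116
2) -116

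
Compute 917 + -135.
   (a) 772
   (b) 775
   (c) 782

917 + -135 = 782
c) 782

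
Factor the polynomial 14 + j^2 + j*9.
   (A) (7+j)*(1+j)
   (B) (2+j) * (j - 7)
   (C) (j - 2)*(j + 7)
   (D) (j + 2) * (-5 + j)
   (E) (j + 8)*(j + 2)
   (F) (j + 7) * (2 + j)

We need to factor 14 + j^2 + j*9.
The factored form is (j + 7) * (2 + j).
F) (j + 7) * (2 + j)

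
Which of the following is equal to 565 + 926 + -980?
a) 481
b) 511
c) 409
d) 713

First: 565 + 926 = 1491
Then: 1491 + -980 = 511
b) 511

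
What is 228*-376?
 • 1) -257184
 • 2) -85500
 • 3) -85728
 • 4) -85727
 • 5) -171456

228 * -376 = -85728
3) -85728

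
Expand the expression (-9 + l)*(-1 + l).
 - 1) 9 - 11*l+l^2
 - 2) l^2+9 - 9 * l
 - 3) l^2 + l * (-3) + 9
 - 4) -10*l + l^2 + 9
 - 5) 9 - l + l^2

Expanding (-9 + l)*(-1 + l):
= -10*l + l^2 + 9
4) -10*l + l^2 + 9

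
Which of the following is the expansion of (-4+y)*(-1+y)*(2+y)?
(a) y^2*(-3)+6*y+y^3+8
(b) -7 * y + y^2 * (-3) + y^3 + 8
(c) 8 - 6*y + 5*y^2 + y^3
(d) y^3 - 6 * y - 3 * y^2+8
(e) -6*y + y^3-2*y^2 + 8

Expanding (-4+y)*(-1+y)*(2+y):
= y^3 - 6 * y - 3 * y^2+8
d) y^3 - 6 * y - 3 * y^2+8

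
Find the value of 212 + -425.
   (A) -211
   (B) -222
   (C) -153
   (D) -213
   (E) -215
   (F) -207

212 + -425 = -213
D) -213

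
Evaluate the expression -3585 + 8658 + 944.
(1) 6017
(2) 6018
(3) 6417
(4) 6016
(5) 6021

First: -3585 + 8658 = 5073
Then: 5073 + 944 = 6017
1) 6017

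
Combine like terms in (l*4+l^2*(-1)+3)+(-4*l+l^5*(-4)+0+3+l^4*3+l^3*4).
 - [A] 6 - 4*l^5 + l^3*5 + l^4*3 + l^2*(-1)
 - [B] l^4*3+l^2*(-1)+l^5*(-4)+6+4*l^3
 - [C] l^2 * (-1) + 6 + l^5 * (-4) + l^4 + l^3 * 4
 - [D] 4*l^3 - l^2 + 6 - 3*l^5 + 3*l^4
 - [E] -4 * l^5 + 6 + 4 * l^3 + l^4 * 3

Adding the polynomials and combining like terms:
(l*4 + l^2*(-1) + 3) + (-4*l + l^5*(-4) + 0 + 3 + l^4*3 + l^3*4)
= l^4*3+l^2*(-1)+l^5*(-4)+6+4*l^3
B) l^4*3+l^2*(-1)+l^5*(-4)+6+4*l^3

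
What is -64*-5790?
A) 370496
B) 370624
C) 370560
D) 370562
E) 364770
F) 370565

-64 * -5790 = 370560
C) 370560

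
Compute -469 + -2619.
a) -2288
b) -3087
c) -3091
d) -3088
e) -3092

-469 + -2619 = -3088
d) -3088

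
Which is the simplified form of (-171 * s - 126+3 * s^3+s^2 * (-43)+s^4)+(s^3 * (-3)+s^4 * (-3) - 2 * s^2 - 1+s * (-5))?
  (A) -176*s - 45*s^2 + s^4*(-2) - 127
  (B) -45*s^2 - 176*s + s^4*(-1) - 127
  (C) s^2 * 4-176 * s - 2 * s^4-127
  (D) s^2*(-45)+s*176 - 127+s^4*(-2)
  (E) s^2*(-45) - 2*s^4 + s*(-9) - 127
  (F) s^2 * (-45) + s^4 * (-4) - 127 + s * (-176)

Adding the polynomials and combining like terms:
(-171*s - 126 + 3*s^3 + s^2*(-43) + s^4) + (s^3*(-3) + s^4*(-3) - 2*s^2 - 1 + s*(-5))
= -176*s - 45*s^2 + s^4*(-2) - 127
A) -176*s - 45*s^2 + s^4*(-2) - 127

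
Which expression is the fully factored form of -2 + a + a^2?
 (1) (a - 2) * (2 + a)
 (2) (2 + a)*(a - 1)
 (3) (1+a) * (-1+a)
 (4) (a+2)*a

We need to factor -2 + a + a^2.
The factored form is (2 + a)*(a - 1).
2) (2 + a)*(a - 1)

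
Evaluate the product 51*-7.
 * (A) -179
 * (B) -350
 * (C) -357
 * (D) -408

51 * -7 = -357
C) -357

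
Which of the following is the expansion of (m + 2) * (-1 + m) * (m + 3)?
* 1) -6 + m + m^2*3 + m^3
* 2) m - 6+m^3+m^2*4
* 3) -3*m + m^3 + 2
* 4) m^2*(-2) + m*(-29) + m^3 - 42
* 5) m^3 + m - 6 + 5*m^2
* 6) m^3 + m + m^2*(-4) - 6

Expanding (m + 2) * (-1 + m) * (m + 3):
= m - 6+m^3+m^2*4
2) m - 6+m^3+m^2*4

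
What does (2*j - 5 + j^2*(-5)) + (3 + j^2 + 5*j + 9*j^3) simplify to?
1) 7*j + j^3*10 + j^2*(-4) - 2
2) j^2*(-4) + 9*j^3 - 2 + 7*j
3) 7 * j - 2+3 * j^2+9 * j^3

Adding the polynomials and combining like terms:
(2*j - 5 + j^2*(-5)) + (3 + j^2 + 5*j + 9*j^3)
= j^2*(-4) + 9*j^3 - 2 + 7*j
2) j^2*(-4) + 9*j^3 - 2 + 7*j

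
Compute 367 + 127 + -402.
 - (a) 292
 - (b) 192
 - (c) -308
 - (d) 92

First: 367 + 127 = 494
Then: 494 + -402 = 92
d) 92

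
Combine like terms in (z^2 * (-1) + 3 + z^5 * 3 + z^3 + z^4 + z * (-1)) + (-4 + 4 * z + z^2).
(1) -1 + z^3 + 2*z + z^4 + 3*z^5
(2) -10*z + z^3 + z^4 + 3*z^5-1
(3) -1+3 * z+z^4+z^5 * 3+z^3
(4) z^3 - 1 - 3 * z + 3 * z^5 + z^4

Adding the polynomials and combining like terms:
(z^2*(-1) + 3 + z^5*3 + z^3 + z^4 + z*(-1)) + (-4 + 4*z + z^2)
= -1+3 * z+z^4+z^5 * 3+z^3
3) -1+3 * z+z^4+z^5 * 3+z^3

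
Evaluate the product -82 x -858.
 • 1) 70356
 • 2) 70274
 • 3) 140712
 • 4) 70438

-82 * -858 = 70356
1) 70356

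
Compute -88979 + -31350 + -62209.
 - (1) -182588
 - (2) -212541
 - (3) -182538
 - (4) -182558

First: -88979 + -31350 = -120329
Then: -120329 + -62209 = -182538
3) -182538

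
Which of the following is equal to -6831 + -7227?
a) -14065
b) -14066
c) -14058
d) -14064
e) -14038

-6831 + -7227 = -14058
c) -14058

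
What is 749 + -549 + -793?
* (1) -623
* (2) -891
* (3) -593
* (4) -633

First: 749 + -549 = 200
Then: 200 + -793 = -593
3) -593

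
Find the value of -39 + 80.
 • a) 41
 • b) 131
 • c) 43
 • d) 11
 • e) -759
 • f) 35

-39 + 80 = 41
a) 41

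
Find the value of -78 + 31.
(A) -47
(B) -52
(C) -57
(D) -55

-78 + 31 = -47
A) -47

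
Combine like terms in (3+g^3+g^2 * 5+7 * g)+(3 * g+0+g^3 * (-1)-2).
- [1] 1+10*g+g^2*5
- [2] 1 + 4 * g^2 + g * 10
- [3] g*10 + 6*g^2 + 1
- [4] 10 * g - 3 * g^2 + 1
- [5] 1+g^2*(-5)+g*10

Adding the polynomials and combining like terms:
(3 + g^3 + g^2*5 + 7*g) + (3*g + 0 + g^3*(-1) - 2)
= 1+10*g+g^2*5
1) 1+10*g+g^2*5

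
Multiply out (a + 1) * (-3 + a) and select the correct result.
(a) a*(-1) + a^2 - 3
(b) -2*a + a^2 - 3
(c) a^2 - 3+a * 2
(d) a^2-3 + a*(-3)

Expanding (a + 1) * (-3 + a):
= -2*a + a^2 - 3
b) -2*a + a^2 - 3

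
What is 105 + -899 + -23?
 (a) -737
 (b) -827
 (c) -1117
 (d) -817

First: 105 + -899 = -794
Then: -794 + -23 = -817
d) -817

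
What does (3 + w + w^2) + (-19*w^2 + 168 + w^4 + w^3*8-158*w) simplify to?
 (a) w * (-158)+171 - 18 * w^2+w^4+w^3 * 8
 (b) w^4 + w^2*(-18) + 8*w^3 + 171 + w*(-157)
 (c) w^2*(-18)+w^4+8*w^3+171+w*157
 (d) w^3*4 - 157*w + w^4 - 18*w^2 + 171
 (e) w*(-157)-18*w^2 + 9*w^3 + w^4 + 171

Adding the polynomials and combining like terms:
(3 + w + w^2) + (-19*w^2 + 168 + w^4 + w^3*8 - 158*w)
= w^4 + w^2*(-18) + 8*w^3 + 171 + w*(-157)
b) w^4 + w^2*(-18) + 8*w^3 + 171 + w*(-157)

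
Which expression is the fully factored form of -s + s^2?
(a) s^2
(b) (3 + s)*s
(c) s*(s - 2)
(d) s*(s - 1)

We need to factor -s + s^2.
The factored form is s*(s - 1).
d) s*(s - 1)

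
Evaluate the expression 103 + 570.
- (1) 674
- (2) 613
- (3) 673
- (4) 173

103 + 570 = 673
3) 673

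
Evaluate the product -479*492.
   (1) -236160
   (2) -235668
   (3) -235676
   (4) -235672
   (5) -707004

-479 * 492 = -235668
2) -235668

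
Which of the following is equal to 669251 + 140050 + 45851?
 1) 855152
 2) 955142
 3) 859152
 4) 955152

First: 669251 + 140050 = 809301
Then: 809301 + 45851 = 855152
1) 855152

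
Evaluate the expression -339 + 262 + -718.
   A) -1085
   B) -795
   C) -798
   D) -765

First: -339 + 262 = -77
Then: -77 + -718 = -795
B) -795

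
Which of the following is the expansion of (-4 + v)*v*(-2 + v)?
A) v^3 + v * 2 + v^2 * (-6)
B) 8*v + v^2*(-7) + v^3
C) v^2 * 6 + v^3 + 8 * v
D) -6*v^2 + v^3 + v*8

Expanding (-4 + v)*v*(-2 + v):
= -6*v^2 + v^3 + v*8
D) -6*v^2 + v^3 + v*8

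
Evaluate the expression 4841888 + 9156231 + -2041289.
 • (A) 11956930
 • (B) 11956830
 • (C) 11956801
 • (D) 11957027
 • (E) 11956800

First: 4841888 + 9156231 = 13998119
Then: 13998119 + -2041289 = 11956830
B) 11956830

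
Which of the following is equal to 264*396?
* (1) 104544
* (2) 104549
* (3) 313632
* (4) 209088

264 * 396 = 104544
1) 104544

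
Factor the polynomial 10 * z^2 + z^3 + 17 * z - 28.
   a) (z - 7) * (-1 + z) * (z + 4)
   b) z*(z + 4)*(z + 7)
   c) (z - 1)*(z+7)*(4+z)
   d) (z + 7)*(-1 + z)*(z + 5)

We need to factor 10 * z^2 + z^3 + 17 * z - 28.
The factored form is (z - 1)*(z+7)*(4+z).
c) (z - 1)*(z+7)*(4+z)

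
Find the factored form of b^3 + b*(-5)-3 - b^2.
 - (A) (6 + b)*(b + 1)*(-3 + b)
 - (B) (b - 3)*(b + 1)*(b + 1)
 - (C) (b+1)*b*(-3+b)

We need to factor b^3 + b*(-5)-3 - b^2.
The factored form is (b - 3)*(b + 1)*(b + 1).
B) (b - 3)*(b + 1)*(b + 1)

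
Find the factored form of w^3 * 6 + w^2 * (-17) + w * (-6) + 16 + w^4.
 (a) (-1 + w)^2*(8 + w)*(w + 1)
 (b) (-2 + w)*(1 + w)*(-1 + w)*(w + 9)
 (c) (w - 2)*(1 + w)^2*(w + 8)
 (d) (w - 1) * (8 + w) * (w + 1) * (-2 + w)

We need to factor w^3 * 6 + w^2 * (-17) + w * (-6) + 16 + w^4.
The factored form is (w - 1) * (8 + w) * (w + 1) * (-2 + w).
d) (w - 1) * (8 + w) * (w + 1) * (-2 + w)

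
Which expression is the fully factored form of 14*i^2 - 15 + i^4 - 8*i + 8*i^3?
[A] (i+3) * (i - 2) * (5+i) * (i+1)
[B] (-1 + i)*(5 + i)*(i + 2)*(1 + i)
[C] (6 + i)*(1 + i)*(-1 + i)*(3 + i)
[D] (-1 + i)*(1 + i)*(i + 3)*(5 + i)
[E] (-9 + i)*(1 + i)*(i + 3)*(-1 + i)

We need to factor 14*i^2 - 15 + i^4 - 8*i + 8*i^3.
The factored form is (-1 + i)*(1 + i)*(i + 3)*(5 + i).
D) (-1 + i)*(1 + i)*(i + 3)*(5 + i)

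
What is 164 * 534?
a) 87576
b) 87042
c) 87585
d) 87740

164 * 534 = 87576
a) 87576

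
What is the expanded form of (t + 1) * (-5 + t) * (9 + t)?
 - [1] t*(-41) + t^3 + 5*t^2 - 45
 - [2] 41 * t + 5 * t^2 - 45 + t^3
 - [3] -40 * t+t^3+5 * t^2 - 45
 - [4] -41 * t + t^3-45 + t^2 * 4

Expanding (t + 1) * (-5 + t) * (9 + t):
= t*(-41) + t^3 + 5*t^2 - 45
1) t*(-41) + t^3 + 5*t^2 - 45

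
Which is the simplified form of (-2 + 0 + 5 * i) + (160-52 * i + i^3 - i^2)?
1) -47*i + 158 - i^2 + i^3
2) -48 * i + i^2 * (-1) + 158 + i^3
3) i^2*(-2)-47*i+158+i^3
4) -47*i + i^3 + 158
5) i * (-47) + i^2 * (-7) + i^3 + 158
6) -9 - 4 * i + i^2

Adding the polynomials and combining like terms:
(-2 + 0 + 5*i) + (160 - 52*i + i^3 - i^2)
= -47*i + 158 - i^2 + i^3
1) -47*i + 158 - i^2 + i^3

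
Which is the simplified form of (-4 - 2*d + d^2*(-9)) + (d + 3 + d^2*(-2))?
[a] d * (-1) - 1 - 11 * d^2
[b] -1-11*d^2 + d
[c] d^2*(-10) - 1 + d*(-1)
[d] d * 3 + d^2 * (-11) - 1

Adding the polynomials and combining like terms:
(-4 - 2*d + d^2*(-9)) + (d + 3 + d^2*(-2))
= d * (-1) - 1 - 11 * d^2
a) d * (-1) - 1 - 11 * d^2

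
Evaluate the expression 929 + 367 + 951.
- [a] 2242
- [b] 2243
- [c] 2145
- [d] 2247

First: 929 + 367 = 1296
Then: 1296 + 951 = 2247
d) 2247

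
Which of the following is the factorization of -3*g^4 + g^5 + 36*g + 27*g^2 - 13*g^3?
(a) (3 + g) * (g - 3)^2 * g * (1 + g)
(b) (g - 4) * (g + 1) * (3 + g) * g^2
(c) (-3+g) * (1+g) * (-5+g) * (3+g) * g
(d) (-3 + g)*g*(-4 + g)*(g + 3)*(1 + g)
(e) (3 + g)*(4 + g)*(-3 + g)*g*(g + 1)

We need to factor -3*g^4 + g^5 + 36*g + 27*g^2 - 13*g^3.
The factored form is (-3 + g)*g*(-4 + g)*(g + 3)*(1 + g).
d) (-3 + g)*g*(-4 + g)*(g + 3)*(1 + g)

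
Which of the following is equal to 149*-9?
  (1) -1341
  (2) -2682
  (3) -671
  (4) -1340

149 * -9 = -1341
1) -1341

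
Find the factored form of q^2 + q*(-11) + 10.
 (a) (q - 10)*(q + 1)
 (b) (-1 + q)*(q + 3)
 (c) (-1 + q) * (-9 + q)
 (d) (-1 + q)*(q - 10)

We need to factor q^2 + q*(-11) + 10.
The factored form is (-1 + q)*(q - 10).
d) (-1 + q)*(q - 10)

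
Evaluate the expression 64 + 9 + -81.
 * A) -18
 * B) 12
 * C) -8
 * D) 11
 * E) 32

First: 64 + 9 = 73
Then: 73 + -81 = -8
C) -8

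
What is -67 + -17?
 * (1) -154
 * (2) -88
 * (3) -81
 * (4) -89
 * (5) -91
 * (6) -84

-67 + -17 = -84
6) -84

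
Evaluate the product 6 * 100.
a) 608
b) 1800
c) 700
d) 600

6 * 100 = 600
d) 600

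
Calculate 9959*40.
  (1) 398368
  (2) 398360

9959 * 40 = 398360
2) 398360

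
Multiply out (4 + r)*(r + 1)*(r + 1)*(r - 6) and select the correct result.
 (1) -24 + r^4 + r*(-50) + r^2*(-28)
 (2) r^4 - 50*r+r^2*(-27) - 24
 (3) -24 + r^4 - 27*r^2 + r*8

Expanding (4 + r)*(r + 1)*(r + 1)*(r - 6):
= r^4 - 50*r+r^2*(-27) - 24
2) r^4 - 50*r+r^2*(-27) - 24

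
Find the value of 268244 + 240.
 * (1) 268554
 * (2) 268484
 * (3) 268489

268244 + 240 = 268484
2) 268484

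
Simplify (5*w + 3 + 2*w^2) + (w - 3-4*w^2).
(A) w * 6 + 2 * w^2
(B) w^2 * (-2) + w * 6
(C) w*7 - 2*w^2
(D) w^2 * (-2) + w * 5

Adding the polynomials and combining like terms:
(5*w + 3 + 2*w^2) + (w - 3 - 4*w^2)
= w^2 * (-2) + w * 6
B) w^2 * (-2) + w * 6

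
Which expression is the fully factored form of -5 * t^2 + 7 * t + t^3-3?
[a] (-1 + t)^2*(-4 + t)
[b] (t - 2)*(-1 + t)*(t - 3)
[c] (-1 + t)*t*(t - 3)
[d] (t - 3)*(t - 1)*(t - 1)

We need to factor -5 * t^2 + 7 * t + t^3-3.
The factored form is (t - 3)*(t - 1)*(t - 1).
d) (t - 3)*(t - 1)*(t - 1)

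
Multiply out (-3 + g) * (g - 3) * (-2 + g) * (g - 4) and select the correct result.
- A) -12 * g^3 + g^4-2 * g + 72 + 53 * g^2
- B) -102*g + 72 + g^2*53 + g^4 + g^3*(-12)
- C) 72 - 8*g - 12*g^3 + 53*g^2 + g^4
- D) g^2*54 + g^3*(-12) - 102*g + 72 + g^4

Expanding (-3 + g) * (g - 3) * (-2 + g) * (g - 4):
= -102*g + 72 + g^2*53 + g^4 + g^3*(-12)
B) -102*g + 72 + g^2*53 + g^4 + g^3*(-12)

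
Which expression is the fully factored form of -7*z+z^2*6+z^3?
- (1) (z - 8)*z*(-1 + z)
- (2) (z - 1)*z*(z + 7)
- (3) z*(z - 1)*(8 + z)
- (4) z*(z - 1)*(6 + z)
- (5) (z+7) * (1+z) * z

We need to factor -7*z+z^2*6+z^3.
The factored form is (z - 1)*z*(z + 7).
2) (z - 1)*z*(z + 7)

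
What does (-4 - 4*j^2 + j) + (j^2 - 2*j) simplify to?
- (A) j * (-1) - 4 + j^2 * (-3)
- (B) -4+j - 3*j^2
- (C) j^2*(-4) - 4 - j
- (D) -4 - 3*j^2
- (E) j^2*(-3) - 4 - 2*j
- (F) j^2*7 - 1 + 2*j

Adding the polynomials and combining like terms:
(-4 - 4*j^2 + j) + (j^2 - 2*j)
= j * (-1) - 4 + j^2 * (-3)
A) j * (-1) - 4 + j^2 * (-3)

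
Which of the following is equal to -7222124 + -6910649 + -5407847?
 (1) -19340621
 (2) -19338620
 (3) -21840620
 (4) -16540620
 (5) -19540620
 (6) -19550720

First: -7222124 + -6910649 = -14132773
Then: -14132773 + -5407847 = -19540620
5) -19540620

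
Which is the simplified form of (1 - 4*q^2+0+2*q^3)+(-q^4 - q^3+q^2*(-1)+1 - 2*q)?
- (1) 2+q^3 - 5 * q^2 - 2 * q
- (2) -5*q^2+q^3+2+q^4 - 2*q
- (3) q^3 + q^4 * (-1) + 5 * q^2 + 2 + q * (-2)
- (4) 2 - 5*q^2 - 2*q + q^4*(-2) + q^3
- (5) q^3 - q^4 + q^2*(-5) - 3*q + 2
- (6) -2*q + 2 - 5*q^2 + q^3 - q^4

Adding the polynomials and combining like terms:
(1 - 4*q^2 + 0 + 2*q^3) + (-q^4 - q^3 + q^2*(-1) + 1 - 2*q)
= -2*q + 2 - 5*q^2 + q^3 - q^4
6) -2*q + 2 - 5*q^2 + q^3 - q^4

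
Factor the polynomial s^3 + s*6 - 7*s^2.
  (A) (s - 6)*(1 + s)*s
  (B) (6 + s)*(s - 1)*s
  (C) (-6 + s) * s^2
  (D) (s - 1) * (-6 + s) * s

We need to factor s^3 + s*6 - 7*s^2.
The factored form is (s - 1) * (-6 + s) * s.
D) (s - 1) * (-6 + s) * s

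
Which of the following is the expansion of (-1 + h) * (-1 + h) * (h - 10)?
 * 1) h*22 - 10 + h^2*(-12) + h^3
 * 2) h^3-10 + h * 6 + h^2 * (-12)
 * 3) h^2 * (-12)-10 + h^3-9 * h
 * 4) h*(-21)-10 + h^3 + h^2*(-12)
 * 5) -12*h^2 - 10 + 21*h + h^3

Expanding (-1 + h) * (-1 + h) * (h - 10):
= -12*h^2 - 10 + 21*h + h^3
5) -12*h^2 - 10 + 21*h + h^3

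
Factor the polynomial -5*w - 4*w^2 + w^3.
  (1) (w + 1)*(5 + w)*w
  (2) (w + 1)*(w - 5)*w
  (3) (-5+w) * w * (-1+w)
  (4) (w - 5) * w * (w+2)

We need to factor -5*w - 4*w^2 + w^3.
The factored form is (w + 1)*(w - 5)*w.
2) (w + 1)*(w - 5)*w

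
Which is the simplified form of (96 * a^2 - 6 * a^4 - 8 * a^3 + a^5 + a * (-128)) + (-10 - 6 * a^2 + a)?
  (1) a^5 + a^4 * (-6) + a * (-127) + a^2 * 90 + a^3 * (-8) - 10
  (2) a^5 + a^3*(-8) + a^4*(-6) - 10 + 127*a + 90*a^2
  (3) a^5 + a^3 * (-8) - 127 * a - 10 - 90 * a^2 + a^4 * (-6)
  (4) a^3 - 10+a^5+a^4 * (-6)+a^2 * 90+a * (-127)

Adding the polynomials and combining like terms:
(96*a^2 - 6*a^4 - 8*a^3 + a^5 + a*(-128)) + (-10 - 6*a^2 + a)
= a^5 + a^4 * (-6) + a * (-127) + a^2 * 90 + a^3 * (-8) - 10
1) a^5 + a^4 * (-6) + a * (-127) + a^2 * 90 + a^3 * (-8) - 10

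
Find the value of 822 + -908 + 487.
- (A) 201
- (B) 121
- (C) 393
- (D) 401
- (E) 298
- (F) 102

First: 822 + -908 = -86
Then: -86 + 487 = 401
D) 401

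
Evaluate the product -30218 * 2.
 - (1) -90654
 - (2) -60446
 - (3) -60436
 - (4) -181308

-30218 * 2 = -60436
3) -60436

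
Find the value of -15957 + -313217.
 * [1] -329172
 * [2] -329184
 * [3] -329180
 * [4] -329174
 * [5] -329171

-15957 + -313217 = -329174
4) -329174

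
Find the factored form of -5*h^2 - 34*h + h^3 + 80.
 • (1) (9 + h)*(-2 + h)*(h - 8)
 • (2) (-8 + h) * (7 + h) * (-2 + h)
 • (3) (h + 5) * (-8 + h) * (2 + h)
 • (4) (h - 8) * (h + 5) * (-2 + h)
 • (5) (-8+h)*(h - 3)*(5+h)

We need to factor -5*h^2 - 34*h + h^3 + 80.
The factored form is (h - 8) * (h + 5) * (-2 + h).
4) (h - 8) * (h + 5) * (-2 + h)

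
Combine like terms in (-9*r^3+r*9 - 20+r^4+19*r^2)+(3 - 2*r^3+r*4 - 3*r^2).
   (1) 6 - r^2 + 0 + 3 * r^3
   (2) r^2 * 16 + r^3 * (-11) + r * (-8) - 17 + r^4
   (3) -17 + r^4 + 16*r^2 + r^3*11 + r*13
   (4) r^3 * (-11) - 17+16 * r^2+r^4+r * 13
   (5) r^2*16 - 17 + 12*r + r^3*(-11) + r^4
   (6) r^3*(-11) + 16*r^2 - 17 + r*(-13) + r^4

Adding the polynomials and combining like terms:
(-9*r^3 + r*9 - 20 + r^4 + 19*r^2) + (3 - 2*r^3 + r*4 - 3*r^2)
= r^3 * (-11) - 17+16 * r^2+r^4+r * 13
4) r^3 * (-11) - 17+16 * r^2+r^4+r * 13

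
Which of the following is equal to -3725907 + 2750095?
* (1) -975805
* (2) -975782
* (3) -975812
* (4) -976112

-3725907 + 2750095 = -975812
3) -975812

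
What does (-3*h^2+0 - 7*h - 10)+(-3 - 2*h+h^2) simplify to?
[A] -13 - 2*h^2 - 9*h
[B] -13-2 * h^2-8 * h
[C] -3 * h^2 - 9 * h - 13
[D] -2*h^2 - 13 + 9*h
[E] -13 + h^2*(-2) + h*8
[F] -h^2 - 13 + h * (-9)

Adding the polynomials and combining like terms:
(-3*h^2 + 0 - 7*h - 10) + (-3 - 2*h + h^2)
= -13 - 2*h^2 - 9*h
A) -13 - 2*h^2 - 9*h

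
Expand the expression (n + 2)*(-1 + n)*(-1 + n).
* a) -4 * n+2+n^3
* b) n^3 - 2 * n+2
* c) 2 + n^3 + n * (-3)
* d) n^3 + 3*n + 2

Expanding (n + 2)*(-1 + n)*(-1 + n):
= 2 + n^3 + n * (-3)
c) 2 + n^3 + n * (-3)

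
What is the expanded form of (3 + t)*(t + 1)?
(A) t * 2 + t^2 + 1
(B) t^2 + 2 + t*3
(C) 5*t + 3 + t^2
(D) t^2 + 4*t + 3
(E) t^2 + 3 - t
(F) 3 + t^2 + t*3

Expanding (3 + t)*(t + 1):
= t^2 + 4*t + 3
D) t^2 + 4*t + 3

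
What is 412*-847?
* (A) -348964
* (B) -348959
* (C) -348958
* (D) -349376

412 * -847 = -348964
A) -348964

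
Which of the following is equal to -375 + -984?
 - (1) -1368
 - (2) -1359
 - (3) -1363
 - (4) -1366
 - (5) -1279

-375 + -984 = -1359
2) -1359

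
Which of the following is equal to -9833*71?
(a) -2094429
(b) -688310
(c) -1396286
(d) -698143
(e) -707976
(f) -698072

-9833 * 71 = -698143
d) -698143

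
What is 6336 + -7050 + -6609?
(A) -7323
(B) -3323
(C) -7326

First: 6336 + -7050 = -714
Then: -714 + -6609 = -7323
A) -7323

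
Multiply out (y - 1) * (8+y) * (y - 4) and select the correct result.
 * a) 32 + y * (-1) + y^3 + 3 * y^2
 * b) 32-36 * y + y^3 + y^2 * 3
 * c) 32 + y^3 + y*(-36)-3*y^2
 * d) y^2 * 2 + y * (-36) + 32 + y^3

Expanding (y - 1) * (8+y) * (y - 4):
= 32-36 * y + y^3 + y^2 * 3
b) 32-36 * y + y^3 + y^2 * 3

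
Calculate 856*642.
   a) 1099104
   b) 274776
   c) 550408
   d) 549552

856 * 642 = 549552
d) 549552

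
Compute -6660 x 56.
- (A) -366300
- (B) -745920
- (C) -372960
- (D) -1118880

-6660 * 56 = -372960
C) -372960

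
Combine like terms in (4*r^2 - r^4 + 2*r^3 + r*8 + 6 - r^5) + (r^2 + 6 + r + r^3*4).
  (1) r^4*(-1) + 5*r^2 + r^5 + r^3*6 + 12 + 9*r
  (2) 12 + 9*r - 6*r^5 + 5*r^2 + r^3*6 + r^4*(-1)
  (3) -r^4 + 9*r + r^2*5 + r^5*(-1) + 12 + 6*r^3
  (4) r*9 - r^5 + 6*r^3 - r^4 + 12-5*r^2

Adding the polynomials and combining like terms:
(4*r^2 - r^4 + 2*r^3 + r*8 + 6 - r^5) + (r^2 + 6 + r + r^3*4)
= -r^4 + 9*r + r^2*5 + r^5*(-1) + 12 + 6*r^3
3) -r^4 + 9*r + r^2*5 + r^5*(-1) + 12 + 6*r^3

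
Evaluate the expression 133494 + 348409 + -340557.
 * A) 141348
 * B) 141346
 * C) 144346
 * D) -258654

First: 133494 + 348409 = 481903
Then: 481903 + -340557 = 141346
B) 141346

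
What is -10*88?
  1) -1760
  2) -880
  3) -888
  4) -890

-10 * 88 = -880
2) -880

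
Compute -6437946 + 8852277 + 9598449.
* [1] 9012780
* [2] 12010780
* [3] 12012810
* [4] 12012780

First: -6437946 + 8852277 = 2414331
Then: 2414331 + 9598449 = 12012780
4) 12012780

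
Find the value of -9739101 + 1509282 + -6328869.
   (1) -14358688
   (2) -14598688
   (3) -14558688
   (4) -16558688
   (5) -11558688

First: -9739101 + 1509282 = -8229819
Then: -8229819 + -6328869 = -14558688
3) -14558688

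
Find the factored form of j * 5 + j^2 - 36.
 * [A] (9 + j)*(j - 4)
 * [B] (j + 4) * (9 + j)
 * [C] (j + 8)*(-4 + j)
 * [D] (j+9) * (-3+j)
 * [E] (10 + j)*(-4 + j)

We need to factor j * 5 + j^2 - 36.
The factored form is (9 + j)*(j - 4).
A) (9 + j)*(j - 4)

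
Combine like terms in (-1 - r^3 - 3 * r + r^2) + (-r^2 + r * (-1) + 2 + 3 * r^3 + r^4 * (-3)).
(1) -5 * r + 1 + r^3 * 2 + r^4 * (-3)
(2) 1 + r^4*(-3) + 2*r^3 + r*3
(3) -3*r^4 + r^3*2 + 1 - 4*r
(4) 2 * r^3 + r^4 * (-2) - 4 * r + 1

Adding the polynomials and combining like terms:
(-1 - r^3 - 3*r + r^2) + (-r^2 + r*(-1) + 2 + 3*r^3 + r^4*(-3))
= -3*r^4 + r^3*2 + 1 - 4*r
3) -3*r^4 + r^3*2 + 1 - 4*r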